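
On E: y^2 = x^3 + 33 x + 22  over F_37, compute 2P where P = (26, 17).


Doubling: s = (3 x1^2 + a) / (2 y1)
s = (3*26^2 + 33) / (2*17) mod 37 = 16
x3 = s^2 - 2 x1 mod 37 = 16^2 - 2*26 = 19
y3 = s (x1 - x3) - y1 mod 37 = 16 * (26 - 19) - 17 = 21

2P = (19, 21)


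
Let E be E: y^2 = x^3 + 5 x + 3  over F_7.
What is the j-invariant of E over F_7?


Delta = -16(4 a^3 + 27 b^2) mod 7 = 5
-1728 * (4 a)^3 = -1728 * (4*5)^3 mod 7 = 6
j = 6 * 5^(-1) mod 7 = 4

j = 4 (mod 7)


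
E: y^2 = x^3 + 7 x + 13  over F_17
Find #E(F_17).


For each x in F_17, count y with y^2 = x^3 + 7 x + 13 mod 17:
  x = 0: RHS = 13, y in [8, 9]  -> 2 point(s)
  x = 1: RHS = 4, y in [2, 15]  -> 2 point(s)
  x = 2: RHS = 1, y in [1, 16]  -> 2 point(s)
  x = 6: RHS = 16, y in [4, 13]  -> 2 point(s)
  x = 14: RHS = 16, y in [4, 13]  -> 2 point(s)
  x = 15: RHS = 8, y in [5, 12]  -> 2 point(s)
Affine points: 12. Add the point at infinity: total = 13.

#E(F_17) = 13


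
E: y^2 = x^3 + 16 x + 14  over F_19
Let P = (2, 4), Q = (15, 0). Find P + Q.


P != Q, so use the chord formula.
s = (y2 - y1) / (x2 - x1) = (15) / (13) mod 19 = 7
x3 = s^2 - x1 - x2 mod 19 = 7^2 - 2 - 15 = 13
y3 = s (x1 - x3) - y1 mod 19 = 7 * (2 - 13) - 4 = 14

P + Q = (13, 14)


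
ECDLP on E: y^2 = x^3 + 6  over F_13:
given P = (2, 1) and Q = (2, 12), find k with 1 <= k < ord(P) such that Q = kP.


Enumerate multiples of P until we hit Q = (2, 12):
  1P = (2, 1)
  2P = (6, 1)
  3P = (5, 12)
  4P = (5, 1)
  5P = (6, 12)
  6P = (2, 12)
Match found at i = 6.

k = 6


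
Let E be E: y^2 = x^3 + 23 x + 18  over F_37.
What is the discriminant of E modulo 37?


4 a^3 + 27 b^2 = 4*23^3 + 27*18^2 = 48668 + 8748 = 57416
Delta = -16 * (57416) = -918656
Delta mod 37 = 17

Delta = 17 (mod 37)


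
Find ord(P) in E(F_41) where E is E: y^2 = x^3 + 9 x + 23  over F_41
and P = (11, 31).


Compute successive multiples of P until we hit O:
  1P = (11, 31)
  2P = (14, 33)
  3P = (21, 17)
  4P = (29, 27)
  5P = (38, 16)
  6P = (8, 22)
  7P = (31, 32)
  8P = (3, 35)
  ... (continuing to 24P)
  24P = O

ord(P) = 24


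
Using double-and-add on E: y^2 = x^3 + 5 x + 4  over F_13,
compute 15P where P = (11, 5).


k = 15 = 1111_2 (binary, LSB first: 1111)
Double-and-add from P = (11, 5):
  bit 0 = 1: acc = O + (11, 5) = (11, 5)
  bit 1 = 1: acc = (11, 5) + (0, 2) = (1, 6)
  bit 2 = 1: acc = (1, 6) + (4, 6) = (8, 7)
  bit 3 = 1: acc = (8, 7) + (6, 9) = (0, 11)

15P = (0, 11)


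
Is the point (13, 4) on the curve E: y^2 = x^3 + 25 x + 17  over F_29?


Check whether y^2 = x^3 + 25 x + 17 (mod 29) for (x, y) = (13, 4).
LHS: y^2 = 4^2 mod 29 = 16
RHS: x^3 + 25 x + 17 = 13^3 + 25*13 + 17 mod 29 = 16
LHS = RHS

Yes, on the curve


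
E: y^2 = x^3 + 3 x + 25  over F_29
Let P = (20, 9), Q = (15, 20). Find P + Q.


P != Q, so use the chord formula.
s = (y2 - y1) / (x2 - x1) = (11) / (24) mod 29 = 21
x3 = s^2 - x1 - x2 mod 29 = 21^2 - 20 - 15 = 0
y3 = s (x1 - x3) - y1 mod 29 = 21 * (20 - 0) - 9 = 5

P + Q = (0, 5)


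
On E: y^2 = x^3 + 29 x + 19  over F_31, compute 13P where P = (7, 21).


k = 13 = 1101_2 (binary, LSB first: 1011)
Double-and-add from P = (7, 21):
  bit 0 = 1: acc = O + (7, 21) = (7, 21)
  bit 1 = 0: acc unchanged = (7, 21)
  bit 2 = 1: acc = (7, 21) + (0, 22) = (12, 24)
  bit 3 = 1: acc = (12, 24) + (18, 7) = (3, 28)

13P = (3, 28)


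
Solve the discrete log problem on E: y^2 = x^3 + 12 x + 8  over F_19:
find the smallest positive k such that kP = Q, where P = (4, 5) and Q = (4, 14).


Enumerate multiples of P until we hit Q = (4, 14):
  1P = (4, 5)
  2P = (9, 3)
  3P = (13, 10)
  4P = (7, 6)
  5P = (6, 7)
  6P = (10, 8)
  7P = (10, 11)
  8P = (6, 12)
  9P = (7, 13)
  10P = (13, 9)
  11P = (9, 16)
  12P = (4, 14)
Match found at i = 12.

k = 12


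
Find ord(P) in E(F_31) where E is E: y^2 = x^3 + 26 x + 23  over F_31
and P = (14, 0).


Compute successive multiples of P until we hit O:
  1P = (14, 0)
  2P = O

ord(P) = 2


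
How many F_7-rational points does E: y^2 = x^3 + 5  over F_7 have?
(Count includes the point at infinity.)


For each x in F_7, count y with y^2 = x^3 + 0 x + 5 mod 7:
  x = 3: RHS = 4, y in [2, 5]  -> 2 point(s)
  x = 5: RHS = 4, y in [2, 5]  -> 2 point(s)
  x = 6: RHS = 4, y in [2, 5]  -> 2 point(s)
Affine points: 6. Add the point at infinity: total = 7.

#E(F_7) = 7


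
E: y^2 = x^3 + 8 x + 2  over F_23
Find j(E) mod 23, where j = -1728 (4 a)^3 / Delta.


Delta = -16(4 a^3 + 27 b^2) mod 23 = 4
-1728 * (4 a)^3 = -1728 * (4*8)^3 mod 23 = 21
j = 21 * 4^(-1) mod 23 = 11

j = 11 (mod 23)


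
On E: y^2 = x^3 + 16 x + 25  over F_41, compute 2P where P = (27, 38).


Doubling: s = (3 x1^2 + a) / (2 y1)
s = (3*27^2 + 16) / (2*38) mod 41 = 36
x3 = s^2 - 2 x1 mod 41 = 36^2 - 2*27 = 12
y3 = s (x1 - x3) - y1 mod 41 = 36 * (27 - 12) - 38 = 10

2P = (12, 10)


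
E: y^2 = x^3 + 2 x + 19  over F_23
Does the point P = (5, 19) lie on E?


Check whether y^2 = x^3 + 2 x + 19 (mod 23) for (x, y) = (5, 19).
LHS: y^2 = 19^2 mod 23 = 16
RHS: x^3 + 2 x + 19 = 5^3 + 2*5 + 19 mod 23 = 16
LHS = RHS

Yes, on the curve


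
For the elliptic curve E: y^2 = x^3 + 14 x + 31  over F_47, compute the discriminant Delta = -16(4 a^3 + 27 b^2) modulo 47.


4 a^3 + 27 b^2 = 4*14^3 + 27*31^2 = 10976 + 25947 = 36923
Delta = -16 * (36923) = -590768
Delta mod 47 = 22

Delta = 22 (mod 47)


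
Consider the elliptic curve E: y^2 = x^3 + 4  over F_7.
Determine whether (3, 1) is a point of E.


Check whether y^2 = x^3 + 0 x + 4 (mod 7) for (x, y) = (3, 1).
LHS: y^2 = 1^2 mod 7 = 1
RHS: x^3 + 0 x + 4 = 3^3 + 0*3 + 4 mod 7 = 3
LHS != RHS

No, not on the curve


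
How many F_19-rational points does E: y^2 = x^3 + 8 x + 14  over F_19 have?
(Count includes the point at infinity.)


For each x in F_19, count y with y^2 = x^3 + 8 x + 14 mod 19:
  x = 1: RHS = 4, y in [2, 17]  -> 2 point(s)
  x = 2: RHS = 0, y in [0]  -> 1 point(s)
  x = 8: RHS = 1, y in [1, 18]  -> 2 point(s)
  x = 9: RHS = 17, y in [6, 13]  -> 2 point(s)
  x = 10: RHS = 11, y in [7, 12]  -> 2 point(s)
  x = 13: RHS = 16, y in [4, 15]  -> 2 point(s)
  x = 14: RHS = 1, y in [1, 18]  -> 2 point(s)
  x = 16: RHS = 1, y in [1, 18]  -> 2 point(s)
  x = 17: RHS = 9, y in [3, 16]  -> 2 point(s)
  x = 18: RHS = 5, y in [9, 10]  -> 2 point(s)
Affine points: 19. Add the point at infinity: total = 20.

#E(F_19) = 20


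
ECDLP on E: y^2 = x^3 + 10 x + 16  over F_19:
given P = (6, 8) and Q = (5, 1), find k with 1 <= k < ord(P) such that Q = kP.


Enumerate multiples of P until we hit Q = (5, 1):
  1P = (6, 8)
  2P = (13, 14)
  3P = (5, 1)
Match found at i = 3.

k = 3


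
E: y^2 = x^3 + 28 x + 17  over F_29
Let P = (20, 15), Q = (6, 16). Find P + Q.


P != Q, so use the chord formula.
s = (y2 - y1) / (x2 - x1) = (1) / (15) mod 29 = 2
x3 = s^2 - x1 - x2 mod 29 = 2^2 - 20 - 6 = 7
y3 = s (x1 - x3) - y1 mod 29 = 2 * (20 - 7) - 15 = 11

P + Q = (7, 11)


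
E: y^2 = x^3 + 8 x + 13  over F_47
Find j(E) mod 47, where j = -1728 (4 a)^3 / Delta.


Delta = -16(4 a^3 + 27 b^2) mod 47 = 21
-1728 * (4 a)^3 = -1728 * (4*8)^3 mod 47 = 5
j = 5 * 21^(-1) mod 47 = 45

j = 45 (mod 47)


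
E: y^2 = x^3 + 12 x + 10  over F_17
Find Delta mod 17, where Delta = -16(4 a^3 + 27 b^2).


4 a^3 + 27 b^2 = 4*12^3 + 27*10^2 = 6912 + 2700 = 9612
Delta = -16 * (9612) = -153792
Delta mod 17 = 7

Delta = 7 (mod 17)


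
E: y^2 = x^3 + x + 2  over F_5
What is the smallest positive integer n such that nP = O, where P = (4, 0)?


Compute successive multiples of P until we hit O:
  1P = (4, 0)
  2P = O

ord(P) = 2


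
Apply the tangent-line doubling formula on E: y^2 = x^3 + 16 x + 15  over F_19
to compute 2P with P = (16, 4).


Doubling: s = (3 x1^2 + a) / (2 y1)
s = (3*16^2 + 16) / (2*4) mod 19 = 3
x3 = s^2 - 2 x1 mod 19 = 3^2 - 2*16 = 15
y3 = s (x1 - x3) - y1 mod 19 = 3 * (16 - 15) - 4 = 18

2P = (15, 18)


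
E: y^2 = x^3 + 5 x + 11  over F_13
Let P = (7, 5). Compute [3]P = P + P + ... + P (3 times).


k = 3 = 11_2 (binary, LSB first: 11)
Double-and-add from P = (7, 5):
  bit 0 = 1: acc = O + (7, 5) = (7, 5)
  bit 1 = 1: acc = (7, 5) + (8, 11) = (8, 2)

3P = (8, 2)


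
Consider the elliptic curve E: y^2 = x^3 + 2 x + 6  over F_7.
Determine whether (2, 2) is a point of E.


Check whether y^2 = x^3 + 2 x + 6 (mod 7) for (x, y) = (2, 2).
LHS: y^2 = 2^2 mod 7 = 4
RHS: x^3 + 2 x + 6 = 2^3 + 2*2 + 6 mod 7 = 4
LHS = RHS

Yes, on the curve


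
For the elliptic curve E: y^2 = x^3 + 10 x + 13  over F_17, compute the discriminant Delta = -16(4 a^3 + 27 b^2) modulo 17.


4 a^3 + 27 b^2 = 4*10^3 + 27*13^2 = 4000 + 4563 = 8563
Delta = -16 * (8563) = -137008
Delta mod 17 = 12

Delta = 12 (mod 17)


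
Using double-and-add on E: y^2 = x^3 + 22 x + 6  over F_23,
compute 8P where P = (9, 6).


k = 8 = 1000_2 (binary, LSB first: 0001)
Double-and-add from P = (9, 6):
  bit 0 = 0: acc unchanged = O
  bit 1 = 0: acc unchanged = O
  bit 2 = 0: acc unchanged = O
  bit 3 = 1: acc = O + (1, 11) = (1, 11)

8P = (1, 11)


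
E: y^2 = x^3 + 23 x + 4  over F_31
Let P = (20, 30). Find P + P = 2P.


Doubling: s = (3 x1^2 + a) / (2 y1)
s = (3*20^2 + 23) / (2*30) mod 31 = 24
x3 = s^2 - 2 x1 mod 31 = 24^2 - 2*20 = 9
y3 = s (x1 - x3) - y1 mod 31 = 24 * (20 - 9) - 30 = 17

2P = (9, 17)


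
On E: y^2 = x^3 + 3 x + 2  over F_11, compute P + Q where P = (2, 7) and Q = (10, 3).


P != Q, so use the chord formula.
s = (y2 - y1) / (x2 - x1) = (7) / (8) mod 11 = 5
x3 = s^2 - x1 - x2 mod 11 = 5^2 - 2 - 10 = 2
y3 = s (x1 - x3) - y1 mod 11 = 5 * (2 - 2) - 7 = 4

P + Q = (2, 4)


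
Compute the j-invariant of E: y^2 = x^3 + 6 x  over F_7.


Delta = -16(4 a^3 + 27 b^2) mod 7 = 1
-1728 * (4 a)^3 = -1728 * (4*6)^3 mod 7 = 6
j = 6 * 1^(-1) mod 7 = 6

j = 6 (mod 7)


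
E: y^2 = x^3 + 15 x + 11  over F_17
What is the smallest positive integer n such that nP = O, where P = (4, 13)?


Compute successive multiples of P until we hit O:
  1P = (4, 13)
  2P = (7, 0)
  3P = (4, 4)
  4P = O

ord(P) = 4


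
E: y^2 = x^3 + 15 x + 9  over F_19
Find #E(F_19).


For each x in F_19, count y with y^2 = x^3 + 15 x + 9 mod 19:
  x = 0: RHS = 9, y in [3, 16]  -> 2 point(s)
  x = 1: RHS = 6, y in [5, 14]  -> 2 point(s)
  x = 2: RHS = 9, y in [3, 16]  -> 2 point(s)
  x = 3: RHS = 5, y in [9, 10]  -> 2 point(s)
  x = 4: RHS = 0, y in [0]  -> 1 point(s)
  x = 5: RHS = 0, y in [0]  -> 1 point(s)
  x = 6: RHS = 11, y in [7, 12]  -> 2 point(s)
  x = 7: RHS = 1, y in [1, 18]  -> 2 point(s)
  x = 10: RHS = 0, y in [0]  -> 1 point(s)
  x = 11: RHS = 4, y in [2, 17]  -> 2 point(s)
  x = 12: RHS = 17, y in [6, 13]  -> 2 point(s)
  x = 13: RHS = 7, y in [8, 11]  -> 2 point(s)
  x = 17: RHS = 9, y in [3, 16]  -> 2 point(s)
Affine points: 23. Add the point at infinity: total = 24.

#E(F_19) = 24


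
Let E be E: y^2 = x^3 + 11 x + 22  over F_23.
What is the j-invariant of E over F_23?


Delta = -16(4 a^3 + 27 b^2) mod 23 = 13
-1728 * (4 a)^3 = -1728 * (4*11)^3 mod 23 = 1
j = 1 * 13^(-1) mod 23 = 16

j = 16 (mod 23)


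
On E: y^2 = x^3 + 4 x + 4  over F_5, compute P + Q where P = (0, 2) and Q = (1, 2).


P != Q, so use the chord formula.
s = (y2 - y1) / (x2 - x1) = (0) / (1) mod 5 = 0
x3 = s^2 - x1 - x2 mod 5 = 0^2 - 0 - 1 = 4
y3 = s (x1 - x3) - y1 mod 5 = 0 * (0 - 4) - 2 = 3

P + Q = (4, 3)


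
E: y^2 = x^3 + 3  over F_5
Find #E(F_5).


For each x in F_5, count y with y^2 = x^3 + 0 x + 3 mod 5:
  x = 1: RHS = 4, y in [2, 3]  -> 2 point(s)
  x = 2: RHS = 1, y in [1, 4]  -> 2 point(s)
  x = 3: RHS = 0, y in [0]  -> 1 point(s)
Affine points: 5. Add the point at infinity: total = 6.

#E(F_5) = 6


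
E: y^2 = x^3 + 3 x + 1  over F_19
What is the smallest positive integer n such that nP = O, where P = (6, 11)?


Compute successive multiples of P until we hit O:
  1P = (6, 11)
  2P = (8, 10)
  3P = (10, 10)
  4P = (9, 4)
  5P = (1, 9)
  6P = (0, 18)
  7P = (17, 5)
  8P = (12, 13)
  ... (continuing to 27P)
  27P = O

ord(P) = 27


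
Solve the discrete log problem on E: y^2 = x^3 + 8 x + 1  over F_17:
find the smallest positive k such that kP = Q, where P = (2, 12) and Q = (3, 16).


Enumerate multiples of P until we hit Q = (3, 16):
  1P = (2, 12)
  2P = (0, 1)
  3P = (7, 3)
  4P = (16, 3)
  5P = (8, 4)
  6P = (5, 9)
  7P = (11, 14)
  8P = (3, 1)
  9P = (14, 1)
  10P = (14, 16)
  11P = (3, 16)
Match found at i = 11.

k = 11


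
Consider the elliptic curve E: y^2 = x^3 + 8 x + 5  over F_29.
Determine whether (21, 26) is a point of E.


Check whether y^2 = x^3 + 8 x + 5 (mod 29) for (x, y) = (21, 26).
LHS: y^2 = 26^2 mod 29 = 9
RHS: x^3 + 8 x + 5 = 21^3 + 8*21 + 5 mod 29 = 9
LHS = RHS

Yes, on the curve


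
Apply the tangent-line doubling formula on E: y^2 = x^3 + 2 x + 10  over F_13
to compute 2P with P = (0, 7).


Doubling: s = (3 x1^2 + a) / (2 y1)
s = (3*0^2 + 2) / (2*7) mod 13 = 2
x3 = s^2 - 2 x1 mod 13 = 2^2 - 2*0 = 4
y3 = s (x1 - x3) - y1 mod 13 = 2 * (0 - 4) - 7 = 11

2P = (4, 11)


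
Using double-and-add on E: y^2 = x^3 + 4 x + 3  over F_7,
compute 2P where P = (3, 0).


k = 2 = 10_2 (binary, LSB first: 01)
Double-and-add from P = (3, 0):
  bit 0 = 0: acc unchanged = O
  bit 1 = 1: acc = O + O = O

2P = O


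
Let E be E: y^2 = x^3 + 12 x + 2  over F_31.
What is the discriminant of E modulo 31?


4 a^3 + 27 b^2 = 4*12^3 + 27*2^2 = 6912 + 108 = 7020
Delta = -16 * (7020) = -112320
Delta mod 31 = 24

Delta = 24 (mod 31)


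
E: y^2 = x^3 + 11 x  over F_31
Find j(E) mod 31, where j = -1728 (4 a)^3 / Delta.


Delta = -16(4 a^3 + 27 b^2) mod 31 = 4
-1728 * (4 a)^3 = -1728 * (4*11)^3 mod 31 = 30
j = 30 * 4^(-1) mod 31 = 23

j = 23 (mod 31)


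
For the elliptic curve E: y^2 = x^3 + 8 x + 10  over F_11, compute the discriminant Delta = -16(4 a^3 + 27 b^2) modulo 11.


4 a^3 + 27 b^2 = 4*8^3 + 27*10^2 = 2048 + 2700 = 4748
Delta = -16 * (4748) = -75968
Delta mod 11 = 9

Delta = 9 (mod 11)


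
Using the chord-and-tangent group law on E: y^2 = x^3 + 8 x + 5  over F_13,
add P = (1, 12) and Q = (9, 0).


P != Q, so use the chord formula.
s = (y2 - y1) / (x2 - x1) = (1) / (8) mod 13 = 5
x3 = s^2 - x1 - x2 mod 13 = 5^2 - 1 - 9 = 2
y3 = s (x1 - x3) - y1 mod 13 = 5 * (1 - 2) - 12 = 9

P + Q = (2, 9)


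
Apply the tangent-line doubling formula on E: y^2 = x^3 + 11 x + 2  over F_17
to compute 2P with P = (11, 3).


Doubling: s = (3 x1^2 + a) / (2 y1)
s = (3*11^2 + 11) / (2*3) mod 17 = 0
x3 = s^2 - 2 x1 mod 17 = 0^2 - 2*11 = 12
y3 = s (x1 - x3) - y1 mod 17 = 0 * (11 - 12) - 3 = 14

2P = (12, 14)


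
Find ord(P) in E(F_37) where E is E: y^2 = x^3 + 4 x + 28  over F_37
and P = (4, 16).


Compute successive multiples of P until we hit O:
  1P = (4, 16)
  2P = (1, 12)
  3P = (5, 32)
  4P = (25, 18)
  5P = (19, 9)
  6P = (18, 30)
  7P = (16, 9)
  8P = (14, 33)
  ... (continuing to 49P)
  49P = O

ord(P) = 49


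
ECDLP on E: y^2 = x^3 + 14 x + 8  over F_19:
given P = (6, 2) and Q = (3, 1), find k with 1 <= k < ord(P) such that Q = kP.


Enumerate multiples of P until we hit Q = (3, 1):
  1P = (6, 2)
  2P = (11, 7)
  3P = (3, 1)
Match found at i = 3.

k = 3


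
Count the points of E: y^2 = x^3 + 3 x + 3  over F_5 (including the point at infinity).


For each x in F_5, count y with y^2 = x^3 + 3 x + 3 mod 5:
  x = 3: RHS = 4, y in [2, 3]  -> 2 point(s)
  x = 4: RHS = 4, y in [2, 3]  -> 2 point(s)
Affine points: 4. Add the point at infinity: total = 5.

#E(F_5) = 5


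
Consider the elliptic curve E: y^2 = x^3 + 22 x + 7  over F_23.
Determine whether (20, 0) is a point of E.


Check whether y^2 = x^3 + 22 x + 7 (mod 23) for (x, y) = (20, 0).
LHS: y^2 = 0^2 mod 23 = 0
RHS: x^3 + 22 x + 7 = 20^3 + 22*20 + 7 mod 23 = 6
LHS != RHS

No, not on the curve


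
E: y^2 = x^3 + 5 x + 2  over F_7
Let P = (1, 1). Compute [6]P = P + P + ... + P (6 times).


k = 6 = 110_2 (binary, LSB first: 011)
Double-and-add from P = (1, 1):
  bit 0 = 0: acc unchanged = O
  bit 1 = 1: acc = O + (0, 3) = (0, 3)
  bit 2 = 1: acc = (0, 3) + (4, 3) = (3, 4)

6P = (3, 4)


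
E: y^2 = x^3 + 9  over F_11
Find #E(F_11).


For each x in F_11, count y with y^2 = x^3 + 0 x + 9 mod 11:
  x = 0: RHS = 9, y in [3, 8]  -> 2 point(s)
  x = 3: RHS = 3, y in [5, 6]  -> 2 point(s)
  x = 6: RHS = 5, y in [4, 7]  -> 2 point(s)
  x = 7: RHS = 0, y in [0]  -> 1 point(s)
  x = 8: RHS = 4, y in [2, 9]  -> 2 point(s)
  x = 9: RHS = 1, y in [1, 10]  -> 2 point(s)
Affine points: 11. Add the point at infinity: total = 12.

#E(F_11) = 12


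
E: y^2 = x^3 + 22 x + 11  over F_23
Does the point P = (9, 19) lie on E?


Check whether y^2 = x^3 + 22 x + 11 (mod 23) for (x, y) = (9, 19).
LHS: y^2 = 19^2 mod 23 = 16
RHS: x^3 + 22 x + 11 = 9^3 + 22*9 + 11 mod 23 = 18
LHS != RHS

No, not on the curve


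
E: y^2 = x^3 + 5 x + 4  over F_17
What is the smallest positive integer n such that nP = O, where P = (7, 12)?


Compute successive multiples of P until we hit O:
  1P = (7, 12)
  2P = (11, 8)
  3P = (0, 15)
  4P = (14, 8)
  5P = (5, 16)
  6P = (9, 9)
  7P = (16, 10)
  8P = (10, 0)
  ... (continuing to 16P)
  16P = O

ord(P) = 16


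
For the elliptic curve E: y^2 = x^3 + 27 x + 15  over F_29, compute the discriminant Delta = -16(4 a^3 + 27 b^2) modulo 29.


4 a^3 + 27 b^2 = 4*27^3 + 27*15^2 = 78732 + 6075 = 84807
Delta = -16 * (84807) = -1356912
Delta mod 29 = 27

Delta = 27 (mod 29)


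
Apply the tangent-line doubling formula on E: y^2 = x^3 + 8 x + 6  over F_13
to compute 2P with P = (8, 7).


Doubling: s = (3 x1^2 + a) / (2 y1)
s = (3*8^2 + 8) / (2*7) mod 13 = 5
x3 = s^2 - 2 x1 mod 13 = 5^2 - 2*8 = 9
y3 = s (x1 - x3) - y1 mod 13 = 5 * (8 - 9) - 7 = 1

2P = (9, 1)


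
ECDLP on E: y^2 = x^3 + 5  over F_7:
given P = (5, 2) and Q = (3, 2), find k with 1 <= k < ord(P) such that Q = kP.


Enumerate multiples of P until we hit Q = (3, 2):
  1P = (5, 2)
  2P = (6, 2)
  3P = (3, 5)
  4P = (3, 2)
Match found at i = 4.

k = 4


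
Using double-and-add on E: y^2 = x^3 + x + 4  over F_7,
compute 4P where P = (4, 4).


k = 4 = 100_2 (binary, LSB first: 001)
Double-and-add from P = (4, 4):
  bit 0 = 0: acc unchanged = O
  bit 1 = 0: acc unchanged = O
  bit 2 = 1: acc = O + (4, 3) = (4, 3)

4P = (4, 3)


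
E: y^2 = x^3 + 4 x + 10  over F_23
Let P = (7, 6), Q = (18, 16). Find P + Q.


P != Q, so use the chord formula.
s = (y2 - y1) / (x2 - x1) = (10) / (11) mod 23 = 3
x3 = s^2 - x1 - x2 mod 23 = 3^2 - 7 - 18 = 7
y3 = s (x1 - x3) - y1 mod 23 = 3 * (7 - 7) - 6 = 17

P + Q = (7, 17)


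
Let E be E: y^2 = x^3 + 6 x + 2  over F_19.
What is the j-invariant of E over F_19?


Delta = -16(4 a^3 + 27 b^2) mod 19 = 9
-1728 * (4 a)^3 = -1728 * (4*6)^3 mod 19 = 11
j = 11 * 9^(-1) mod 19 = 16

j = 16 (mod 19)


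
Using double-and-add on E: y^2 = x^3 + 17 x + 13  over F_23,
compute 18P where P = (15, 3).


k = 18 = 10010_2 (binary, LSB first: 01001)
Double-and-add from P = (15, 3):
  bit 0 = 0: acc unchanged = O
  bit 1 = 1: acc = O + (11, 6) = (11, 6)
  bit 2 = 0: acc unchanged = (11, 6)
  bit 3 = 0: acc unchanged = (11, 6)
  bit 4 = 1: acc = (11, 6) + (12, 17) = (6, 3)

18P = (6, 3)


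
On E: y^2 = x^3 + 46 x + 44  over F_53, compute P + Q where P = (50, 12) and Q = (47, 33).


P != Q, so use the chord formula.
s = (y2 - y1) / (x2 - x1) = (21) / (50) mod 53 = 46
x3 = s^2 - x1 - x2 mod 53 = 46^2 - 50 - 47 = 5
y3 = s (x1 - x3) - y1 mod 53 = 46 * (50 - 5) - 12 = 44

P + Q = (5, 44)


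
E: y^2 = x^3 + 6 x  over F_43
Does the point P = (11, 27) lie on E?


Check whether y^2 = x^3 + 6 x + 0 (mod 43) for (x, y) = (11, 27).
LHS: y^2 = 27^2 mod 43 = 41
RHS: x^3 + 6 x + 0 = 11^3 + 6*11 + 0 mod 43 = 21
LHS != RHS

No, not on the curve


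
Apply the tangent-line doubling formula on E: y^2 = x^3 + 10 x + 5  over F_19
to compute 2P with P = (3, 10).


Doubling: s = (3 x1^2 + a) / (2 y1)
s = (3*3^2 + 10) / (2*10) mod 19 = 18
x3 = s^2 - 2 x1 mod 19 = 18^2 - 2*3 = 14
y3 = s (x1 - x3) - y1 mod 19 = 18 * (3 - 14) - 10 = 1

2P = (14, 1)


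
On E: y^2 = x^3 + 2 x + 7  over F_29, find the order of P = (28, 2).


Compute successive multiples of P until we hit O:
  1P = (28, 2)
  2P = (9, 0)
  3P = (28, 27)
  4P = O

ord(P) = 4


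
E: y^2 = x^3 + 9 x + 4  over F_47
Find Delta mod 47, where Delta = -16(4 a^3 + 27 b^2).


4 a^3 + 27 b^2 = 4*9^3 + 27*4^2 = 2916 + 432 = 3348
Delta = -16 * (3348) = -53568
Delta mod 47 = 12

Delta = 12 (mod 47)


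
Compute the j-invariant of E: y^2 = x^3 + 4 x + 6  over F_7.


Delta = -16(4 a^3 + 27 b^2) mod 7 = 1
-1728 * (4 a)^3 = -1728 * (4*4)^3 mod 7 = 1
j = 1 * 1^(-1) mod 7 = 1

j = 1 (mod 7)


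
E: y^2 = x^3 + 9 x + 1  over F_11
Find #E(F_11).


For each x in F_11, count y with y^2 = x^3 + 9 x + 1 mod 11:
  x = 0: RHS = 1, y in [1, 10]  -> 2 point(s)
  x = 1: RHS = 0, y in [0]  -> 1 point(s)
  x = 2: RHS = 5, y in [4, 7]  -> 2 point(s)
  x = 3: RHS = 0, y in [0]  -> 1 point(s)
  x = 7: RHS = 0, y in [0]  -> 1 point(s)
Affine points: 7. Add the point at infinity: total = 8.

#E(F_11) = 8


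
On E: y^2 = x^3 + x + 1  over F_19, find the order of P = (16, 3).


Compute successive multiples of P until we hit O:
  1P = (16, 3)
  2P = (13, 11)
  3P = (14, 17)
  4P = (0, 18)
  5P = (9, 13)
  6P = (10, 2)
  7P = (2, 12)
  8P = (5, 13)
  ... (continuing to 21P)
  21P = O

ord(P) = 21


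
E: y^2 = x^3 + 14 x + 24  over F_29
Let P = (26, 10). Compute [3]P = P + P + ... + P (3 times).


k = 3 = 11_2 (binary, LSB first: 11)
Double-and-add from P = (26, 10):
  bit 0 = 1: acc = O + (26, 10) = (26, 10)
  bit 1 = 1: acc = (26, 10) + (11, 28) = (12, 8)

3P = (12, 8)


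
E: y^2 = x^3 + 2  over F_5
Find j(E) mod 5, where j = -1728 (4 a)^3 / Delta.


Delta = -16(4 a^3 + 27 b^2) mod 5 = 2
-1728 * (4 a)^3 = -1728 * (4*0)^3 mod 5 = 0
j = 0 * 2^(-1) mod 5 = 0

j = 0 (mod 5)


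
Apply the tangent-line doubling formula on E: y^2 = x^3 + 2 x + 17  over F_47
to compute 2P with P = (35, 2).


Doubling: s = (3 x1^2 + a) / (2 y1)
s = (3*35^2 + 2) / (2*2) mod 47 = 38
x3 = s^2 - 2 x1 mod 47 = 38^2 - 2*35 = 11
y3 = s (x1 - x3) - y1 mod 47 = 38 * (35 - 11) - 2 = 17

2P = (11, 17)


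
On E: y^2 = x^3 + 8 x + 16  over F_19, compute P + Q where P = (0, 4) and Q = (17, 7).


P != Q, so use the chord formula.
s = (y2 - y1) / (x2 - x1) = (3) / (17) mod 19 = 8
x3 = s^2 - x1 - x2 mod 19 = 8^2 - 0 - 17 = 9
y3 = s (x1 - x3) - y1 mod 19 = 8 * (0 - 9) - 4 = 0

P + Q = (9, 0)


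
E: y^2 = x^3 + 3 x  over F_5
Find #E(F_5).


For each x in F_5, count y with y^2 = x^3 + 3 x + 0 mod 5:
  x = 0: RHS = 0, y in [0]  -> 1 point(s)
  x = 1: RHS = 4, y in [2, 3]  -> 2 point(s)
  x = 2: RHS = 4, y in [2, 3]  -> 2 point(s)
  x = 3: RHS = 1, y in [1, 4]  -> 2 point(s)
  x = 4: RHS = 1, y in [1, 4]  -> 2 point(s)
Affine points: 9. Add the point at infinity: total = 10.

#E(F_5) = 10


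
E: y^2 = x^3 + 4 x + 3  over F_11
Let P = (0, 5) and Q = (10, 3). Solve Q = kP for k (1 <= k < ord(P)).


Enumerate multiples of P until we hit Q = (10, 3):
  1P = (0, 5)
  2P = (5, 4)
  3P = (10, 8)
  4P = (10, 3)
Match found at i = 4.

k = 4


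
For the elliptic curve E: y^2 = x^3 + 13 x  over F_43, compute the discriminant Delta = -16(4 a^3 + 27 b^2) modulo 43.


4 a^3 + 27 b^2 = 4*13^3 + 27*0^2 = 8788 + 0 = 8788
Delta = -16 * (8788) = -140608
Delta mod 43 = 2

Delta = 2 (mod 43)


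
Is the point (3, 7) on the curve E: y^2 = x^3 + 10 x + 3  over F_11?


Check whether y^2 = x^3 + 10 x + 3 (mod 11) for (x, y) = (3, 7).
LHS: y^2 = 7^2 mod 11 = 5
RHS: x^3 + 10 x + 3 = 3^3 + 10*3 + 3 mod 11 = 5
LHS = RHS

Yes, on the curve


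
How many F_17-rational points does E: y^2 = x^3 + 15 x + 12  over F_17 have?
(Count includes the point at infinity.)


For each x in F_17, count y with y^2 = x^3 + 15 x + 12 mod 17:
  x = 2: RHS = 16, y in [4, 13]  -> 2 point(s)
  x = 3: RHS = 16, y in [4, 13]  -> 2 point(s)
  x = 4: RHS = 0, y in [0]  -> 1 point(s)
  x = 5: RHS = 8, y in [5, 12]  -> 2 point(s)
  x = 7: RHS = 1, y in [1, 16]  -> 2 point(s)
  x = 8: RHS = 15, y in [7, 10]  -> 2 point(s)
  x = 9: RHS = 9, y in [3, 14]  -> 2 point(s)
  x = 12: RHS = 16, y in [4, 13]  -> 2 point(s)
  x = 14: RHS = 8, y in [5, 12]  -> 2 point(s)
  x = 15: RHS = 8, y in [5, 12]  -> 2 point(s)
  x = 16: RHS = 13, y in [8, 9]  -> 2 point(s)
Affine points: 21. Add the point at infinity: total = 22.

#E(F_17) = 22


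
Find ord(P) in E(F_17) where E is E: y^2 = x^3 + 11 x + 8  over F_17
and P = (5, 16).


Compute successive multiples of P until we hit O:
  1P = (5, 16)
  2P = (3, 0)
  3P = (5, 1)
  4P = O

ord(P) = 4


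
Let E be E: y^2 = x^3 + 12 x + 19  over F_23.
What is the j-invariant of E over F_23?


Delta = -16(4 a^3 + 27 b^2) mod 23 = 3
-1728 * (4 a)^3 = -1728 * (4*12)^3 mod 23 = 22
j = 22 * 3^(-1) mod 23 = 15

j = 15 (mod 23)


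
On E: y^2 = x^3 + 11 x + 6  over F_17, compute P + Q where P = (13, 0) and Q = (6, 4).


P != Q, so use the chord formula.
s = (y2 - y1) / (x2 - x1) = (4) / (10) mod 17 = 14
x3 = s^2 - x1 - x2 mod 17 = 14^2 - 13 - 6 = 7
y3 = s (x1 - x3) - y1 mod 17 = 14 * (13 - 7) - 0 = 16

P + Q = (7, 16)


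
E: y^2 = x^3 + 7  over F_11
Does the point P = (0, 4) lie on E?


Check whether y^2 = x^3 + 0 x + 7 (mod 11) for (x, y) = (0, 4).
LHS: y^2 = 4^2 mod 11 = 5
RHS: x^3 + 0 x + 7 = 0^3 + 0*0 + 7 mod 11 = 7
LHS != RHS

No, not on the curve


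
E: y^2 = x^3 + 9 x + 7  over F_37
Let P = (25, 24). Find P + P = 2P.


Doubling: s = (3 x1^2 + a) / (2 y1)
s = (3*25^2 + 9) / (2*24) mod 37 = 30
x3 = s^2 - 2 x1 mod 37 = 30^2 - 2*25 = 36
y3 = s (x1 - x3) - y1 mod 37 = 30 * (25 - 36) - 24 = 16

2P = (36, 16)


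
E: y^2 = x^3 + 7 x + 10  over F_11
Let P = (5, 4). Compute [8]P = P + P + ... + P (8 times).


k = 8 = 1000_2 (binary, LSB first: 0001)
Double-and-add from P = (5, 4):
  bit 0 = 0: acc unchanged = O
  bit 1 = 0: acc unchanged = O
  bit 2 = 0: acc unchanged = O
  bit 3 = 1: acc = O + (5, 7) = (5, 7)

8P = (5, 7)


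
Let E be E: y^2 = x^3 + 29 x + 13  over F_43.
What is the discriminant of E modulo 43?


4 a^3 + 27 b^2 = 4*29^3 + 27*13^2 = 97556 + 4563 = 102119
Delta = -16 * (102119) = -1633904
Delta mod 43 = 10

Delta = 10 (mod 43)


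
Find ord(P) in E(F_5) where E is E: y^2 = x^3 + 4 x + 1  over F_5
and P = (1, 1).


Compute successive multiples of P until we hit O:
  1P = (1, 1)
  2P = (4, 1)
  3P = (0, 4)
  4P = (3, 0)
  5P = (0, 1)
  6P = (4, 4)
  7P = (1, 4)
  8P = O

ord(P) = 8


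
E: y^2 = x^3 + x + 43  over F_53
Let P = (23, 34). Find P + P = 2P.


Doubling: s = (3 x1^2 + a) / (2 y1)
s = (3*23^2 + 1) / (2*34) mod 53 = 14
x3 = s^2 - 2 x1 mod 53 = 14^2 - 2*23 = 44
y3 = s (x1 - x3) - y1 mod 53 = 14 * (23 - 44) - 34 = 43

2P = (44, 43)


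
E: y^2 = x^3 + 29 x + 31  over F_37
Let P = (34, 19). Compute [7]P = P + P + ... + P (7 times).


k = 7 = 111_2 (binary, LSB first: 111)
Double-and-add from P = (34, 19):
  bit 0 = 1: acc = O + (34, 19) = (34, 19)
  bit 1 = 1: acc = (34, 19) + (34, 18) = O
  bit 2 = 1: acc = O + (34, 19) = (34, 19)

7P = (34, 19)


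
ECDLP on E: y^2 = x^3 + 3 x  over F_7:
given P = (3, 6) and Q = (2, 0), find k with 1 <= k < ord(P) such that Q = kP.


Enumerate multiples of P until we hit Q = (2, 0):
  1P = (3, 6)
  2P = (2, 0)
Match found at i = 2.

k = 2


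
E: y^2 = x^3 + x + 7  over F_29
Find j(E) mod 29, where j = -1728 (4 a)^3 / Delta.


Delta = -16(4 a^3 + 27 b^2) mod 29 = 25
-1728 * (4 a)^3 = -1728 * (4*1)^3 mod 29 = 14
j = 14 * 25^(-1) mod 29 = 11

j = 11 (mod 29)


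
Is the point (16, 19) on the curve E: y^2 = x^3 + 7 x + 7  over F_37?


Check whether y^2 = x^3 + 7 x + 7 (mod 37) for (x, y) = (16, 19).
LHS: y^2 = 19^2 mod 37 = 28
RHS: x^3 + 7 x + 7 = 16^3 + 7*16 + 7 mod 37 = 34
LHS != RHS

No, not on the curve


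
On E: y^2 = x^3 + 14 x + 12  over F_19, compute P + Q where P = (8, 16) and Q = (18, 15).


P != Q, so use the chord formula.
s = (y2 - y1) / (x2 - x1) = (18) / (10) mod 19 = 17
x3 = s^2 - x1 - x2 mod 19 = 17^2 - 8 - 18 = 16
y3 = s (x1 - x3) - y1 mod 19 = 17 * (8 - 16) - 16 = 0

P + Q = (16, 0)


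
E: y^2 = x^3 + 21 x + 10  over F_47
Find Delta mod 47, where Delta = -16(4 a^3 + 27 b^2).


4 a^3 + 27 b^2 = 4*21^3 + 27*10^2 = 37044 + 2700 = 39744
Delta = -16 * (39744) = -635904
Delta mod 47 = 6

Delta = 6 (mod 47)


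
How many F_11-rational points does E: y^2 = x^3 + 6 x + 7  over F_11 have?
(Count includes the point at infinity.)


For each x in F_11, count y with y^2 = x^3 + 6 x + 7 mod 11:
  x = 1: RHS = 3, y in [5, 6]  -> 2 point(s)
  x = 2: RHS = 5, y in [4, 7]  -> 2 point(s)
  x = 9: RHS = 9, y in [3, 8]  -> 2 point(s)
  x = 10: RHS = 0, y in [0]  -> 1 point(s)
Affine points: 7. Add the point at infinity: total = 8.

#E(F_11) = 8


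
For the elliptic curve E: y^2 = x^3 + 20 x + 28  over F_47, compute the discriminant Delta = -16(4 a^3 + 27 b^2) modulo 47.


4 a^3 + 27 b^2 = 4*20^3 + 27*28^2 = 32000 + 21168 = 53168
Delta = -16 * (53168) = -850688
Delta mod 47 = 12

Delta = 12 (mod 47)


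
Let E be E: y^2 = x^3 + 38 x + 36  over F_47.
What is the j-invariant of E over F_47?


Delta = -16(4 a^3 + 27 b^2) mod 47 = 24
-1728 * (4 a)^3 = -1728 * (4*38)^3 mod 47 = 24
j = 24 * 24^(-1) mod 47 = 1

j = 1 (mod 47)


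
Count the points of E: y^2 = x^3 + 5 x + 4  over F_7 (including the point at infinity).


For each x in F_7, count y with y^2 = x^3 + 5 x + 4 mod 7:
  x = 0: RHS = 4, y in [2, 5]  -> 2 point(s)
  x = 2: RHS = 1, y in [1, 6]  -> 2 point(s)
  x = 3: RHS = 4, y in [2, 5]  -> 2 point(s)
  x = 4: RHS = 4, y in [2, 5]  -> 2 point(s)
  x = 5: RHS = 0, y in [0]  -> 1 point(s)
Affine points: 9. Add the point at infinity: total = 10.

#E(F_7) = 10


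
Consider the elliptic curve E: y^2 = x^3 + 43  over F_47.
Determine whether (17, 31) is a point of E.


Check whether y^2 = x^3 + 0 x + 43 (mod 47) for (x, y) = (17, 31).
LHS: y^2 = 31^2 mod 47 = 21
RHS: x^3 + 0 x + 43 = 17^3 + 0*17 + 43 mod 47 = 21
LHS = RHS

Yes, on the curve


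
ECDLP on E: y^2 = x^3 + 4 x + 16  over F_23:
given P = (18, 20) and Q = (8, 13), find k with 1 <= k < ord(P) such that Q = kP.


Enumerate multiples of P until we hit Q = (8, 13):
  1P = (18, 20)
  2P = (0, 19)
  3P = (17, 12)
  4P = (6, 7)
  5P = (8, 10)
  6P = (21, 0)
  7P = (8, 13)
Match found at i = 7.

k = 7


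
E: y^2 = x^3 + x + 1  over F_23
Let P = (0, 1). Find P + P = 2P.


Doubling: s = (3 x1^2 + a) / (2 y1)
s = (3*0^2 + 1) / (2*1) mod 23 = 12
x3 = s^2 - 2 x1 mod 23 = 12^2 - 2*0 = 6
y3 = s (x1 - x3) - y1 mod 23 = 12 * (0 - 6) - 1 = 19

2P = (6, 19)


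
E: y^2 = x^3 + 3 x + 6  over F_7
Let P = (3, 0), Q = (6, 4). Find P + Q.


P != Q, so use the chord formula.
s = (y2 - y1) / (x2 - x1) = (4) / (3) mod 7 = 6
x3 = s^2 - x1 - x2 mod 7 = 6^2 - 3 - 6 = 6
y3 = s (x1 - x3) - y1 mod 7 = 6 * (3 - 6) - 0 = 3

P + Q = (6, 3)


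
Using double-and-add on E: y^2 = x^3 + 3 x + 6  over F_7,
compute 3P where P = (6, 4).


k = 3 = 11_2 (binary, LSB first: 11)
Double-and-add from P = (6, 4):
  bit 0 = 1: acc = O + (6, 4) = (6, 4)
  bit 1 = 1: acc = (6, 4) + (3, 0) = (6, 3)

3P = (6, 3)


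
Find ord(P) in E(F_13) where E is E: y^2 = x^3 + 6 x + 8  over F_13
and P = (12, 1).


Compute successive multiples of P until we hit O:
  1P = (12, 1)
  2P = (6, 0)
  3P = (12, 12)
  4P = O

ord(P) = 4


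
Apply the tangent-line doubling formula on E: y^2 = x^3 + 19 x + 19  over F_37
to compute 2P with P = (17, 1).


Doubling: s = (3 x1^2 + a) / (2 y1)
s = (3*17^2 + 19) / (2*1) mod 37 = 36
x3 = s^2 - 2 x1 mod 37 = 36^2 - 2*17 = 4
y3 = s (x1 - x3) - y1 mod 37 = 36 * (17 - 4) - 1 = 23

2P = (4, 23)


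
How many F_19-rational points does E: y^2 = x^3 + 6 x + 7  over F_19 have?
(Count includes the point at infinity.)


For each x in F_19, count y with y^2 = x^3 + 6 x + 7 mod 19:
  x = 0: RHS = 7, y in [8, 11]  -> 2 point(s)
  x = 4: RHS = 0, y in [0]  -> 1 point(s)
  x = 8: RHS = 16, y in [4, 15]  -> 2 point(s)
  x = 9: RHS = 11, y in [7, 12]  -> 2 point(s)
  x = 11: RHS = 17, y in [6, 13]  -> 2 point(s)
  x = 14: RHS = 4, y in [2, 17]  -> 2 point(s)
  x = 16: RHS = 0, y in [0]  -> 1 point(s)
  x = 17: RHS = 6, y in [5, 14]  -> 2 point(s)
  x = 18: RHS = 0, y in [0]  -> 1 point(s)
Affine points: 15. Add the point at infinity: total = 16.

#E(F_19) = 16


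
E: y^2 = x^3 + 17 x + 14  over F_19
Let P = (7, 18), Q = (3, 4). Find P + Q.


P != Q, so use the chord formula.
s = (y2 - y1) / (x2 - x1) = (5) / (15) mod 19 = 13
x3 = s^2 - x1 - x2 mod 19 = 13^2 - 7 - 3 = 7
y3 = s (x1 - x3) - y1 mod 19 = 13 * (7 - 7) - 18 = 1

P + Q = (7, 1)


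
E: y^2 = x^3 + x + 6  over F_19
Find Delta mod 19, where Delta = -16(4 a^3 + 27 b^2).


4 a^3 + 27 b^2 = 4*1^3 + 27*6^2 = 4 + 972 = 976
Delta = -16 * (976) = -15616
Delta mod 19 = 2

Delta = 2 (mod 19)


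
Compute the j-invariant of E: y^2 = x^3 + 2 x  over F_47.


Delta = -16(4 a^3 + 27 b^2) mod 47 = 5
-1728 * (4 a)^3 = -1728 * (4*2)^3 mod 47 = 39
j = 39 * 5^(-1) mod 47 = 36

j = 36 (mod 47)


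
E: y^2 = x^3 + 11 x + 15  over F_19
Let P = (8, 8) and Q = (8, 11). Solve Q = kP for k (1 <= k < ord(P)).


Enumerate multiples of P until we hit Q = (8, 11):
  1P = (8, 8)
  2P = (7, 13)
  3P = (10, 2)
  4P = (10, 17)
  5P = (7, 6)
  6P = (8, 11)
Match found at i = 6.

k = 6


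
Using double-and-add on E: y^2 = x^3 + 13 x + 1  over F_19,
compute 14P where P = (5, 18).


k = 14 = 1110_2 (binary, LSB first: 0111)
Double-and-add from P = (5, 18):
  bit 0 = 0: acc unchanged = O
  bit 1 = 1: acc = O + (7, 13) = (7, 13)
  bit 2 = 1: acc = (7, 13) + (16, 12) = (0, 1)
  bit 3 = 1: acc = (0, 1) + (13, 12) = (12, 2)

14P = (12, 2)


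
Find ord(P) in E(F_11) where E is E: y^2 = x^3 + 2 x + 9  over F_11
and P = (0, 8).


Compute successive multiples of P until we hit O:
  1P = (0, 8)
  2P = (5, 1)
  3P = (4, 2)
  4P = (1, 10)
  5P = (3, 8)
  6P = (8, 3)
  7P = (7, 6)
  8P = (7, 5)
  ... (continuing to 15P)
  15P = O

ord(P) = 15


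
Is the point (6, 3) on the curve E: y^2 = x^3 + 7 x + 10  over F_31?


Check whether y^2 = x^3 + 7 x + 10 (mod 31) for (x, y) = (6, 3).
LHS: y^2 = 3^2 mod 31 = 9
RHS: x^3 + 7 x + 10 = 6^3 + 7*6 + 10 mod 31 = 20
LHS != RHS

No, not on the curve


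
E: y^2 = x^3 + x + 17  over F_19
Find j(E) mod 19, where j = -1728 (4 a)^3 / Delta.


Delta = -16(4 a^3 + 27 b^2) mod 19 = 13
-1728 * (4 a)^3 = -1728 * (4*1)^3 mod 19 = 7
j = 7 * 13^(-1) mod 19 = 2

j = 2 (mod 19)


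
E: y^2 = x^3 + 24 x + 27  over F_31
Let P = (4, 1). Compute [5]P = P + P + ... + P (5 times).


k = 5 = 101_2 (binary, LSB first: 101)
Double-and-add from P = (4, 1):
  bit 0 = 1: acc = O + (4, 1) = (4, 1)
  bit 1 = 0: acc unchanged = (4, 1)
  bit 2 = 1: acc = (4, 1) + (29, 23) = (8, 24)

5P = (8, 24)


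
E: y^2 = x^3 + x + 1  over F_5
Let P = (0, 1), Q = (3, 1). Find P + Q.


P != Q, so use the chord formula.
s = (y2 - y1) / (x2 - x1) = (0) / (3) mod 5 = 0
x3 = s^2 - x1 - x2 mod 5 = 0^2 - 0 - 3 = 2
y3 = s (x1 - x3) - y1 mod 5 = 0 * (0 - 2) - 1 = 4

P + Q = (2, 4)


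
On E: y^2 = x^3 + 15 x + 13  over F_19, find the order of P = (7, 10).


Compute successive multiples of P until we hit O:
  1P = (7, 10)
  2P = (10, 17)
  3P = (18, 15)
  4P = (3, 16)
  5P = (16, 13)
  6P = (13, 7)
  7P = (4, 17)
  8P = (5, 17)
  ... (continuing to 17P)
  17P = O

ord(P) = 17


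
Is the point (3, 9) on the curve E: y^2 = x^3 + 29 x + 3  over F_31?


Check whether y^2 = x^3 + 29 x + 3 (mod 31) for (x, y) = (3, 9).
LHS: y^2 = 9^2 mod 31 = 19
RHS: x^3 + 29 x + 3 = 3^3 + 29*3 + 3 mod 31 = 24
LHS != RHS

No, not on the curve


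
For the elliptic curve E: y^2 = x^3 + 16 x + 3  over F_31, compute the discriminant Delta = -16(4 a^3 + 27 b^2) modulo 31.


4 a^3 + 27 b^2 = 4*16^3 + 27*3^2 = 16384 + 243 = 16627
Delta = -16 * (16627) = -266032
Delta mod 31 = 10

Delta = 10 (mod 31)


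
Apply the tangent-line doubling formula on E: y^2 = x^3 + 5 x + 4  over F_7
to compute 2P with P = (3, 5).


Doubling: s = (3 x1^2 + a) / (2 y1)
s = (3*3^2 + 5) / (2*5) mod 7 = 6
x3 = s^2 - 2 x1 mod 7 = 6^2 - 2*3 = 2
y3 = s (x1 - x3) - y1 mod 7 = 6 * (3 - 2) - 5 = 1

2P = (2, 1)


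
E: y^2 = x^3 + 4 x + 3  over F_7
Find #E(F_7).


For each x in F_7, count y with y^2 = x^3 + 4 x + 3 mod 7:
  x = 1: RHS = 1, y in [1, 6]  -> 2 point(s)
  x = 3: RHS = 0, y in [0]  -> 1 point(s)
  x = 5: RHS = 1, y in [1, 6]  -> 2 point(s)
Affine points: 5. Add the point at infinity: total = 6.

#E(F_7) = 6


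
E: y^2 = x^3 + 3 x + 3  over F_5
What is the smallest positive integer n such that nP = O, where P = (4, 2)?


Compute successive multiples of P until we hit O:
  1P = (4, 2)
  2P = (3, 2)
  3P = (3, 3)
  4P = (4, 3)
  5P = O

ord(P) = 5


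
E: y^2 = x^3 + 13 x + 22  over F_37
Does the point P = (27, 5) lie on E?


Check whether y^2 = x^3 + 13 x + 22 (mod 37) for (x, y) = (27, 5).
LHS: y^2 = 5^2 mod 37 = 25
RHS: x^3 + 13 x + 22 = 27^3 + 13*27 + 22 mod 37 = 2
LHS != RHS

No, not on the curve


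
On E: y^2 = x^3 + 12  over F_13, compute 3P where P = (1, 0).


k = 3 = 11_2 (binary, LSB first: 11)
Double-and-add from P = (1, 0):
  bit 0 = 1: acc = O + (1, 0) = (1, 0)
  bit 1 = 1: acc = (1, 0) + O = (1, 0)

3P = (1, 0)


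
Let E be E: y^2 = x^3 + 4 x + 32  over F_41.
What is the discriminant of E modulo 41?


4 a^3 + 27 b^2 = 4*4^3 + 27*32^2 = 256 + 27648 = 27904
Delta = -16 * (27904) = -446464
Delta mod 41 = 26

Delta = 26 (mod 41)


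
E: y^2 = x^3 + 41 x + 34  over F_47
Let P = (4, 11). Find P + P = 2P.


Doubling: s = (3 x1^2 + a) / (2 y1)
s = (3*4^2 + 41) / (2*11) mod 47 = 19
x3 = s^2 - 2 x1 mod 47 = 19^2 - 2*4 = 24
y3 = s (x1 - x3) - y1 mod 47 = 19 * (4 - 24) - 11 = 32

2P = (24, 32)


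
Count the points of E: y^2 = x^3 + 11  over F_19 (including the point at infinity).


For each x in F_19, count y with y^2 = x^3 + 0 x + 11 mod 19:
  x = 0: RHS = 11, y in [7, 12]  -> 2 point(s)
  x = 2: RHS = 0, y in [0]  -> 1 point(s)
  x = 3: RHS = 0, y in [0]  -> 1 point(s)
  x = 10: RHS = 4, y in [2, 17]  -> 2 point(s)
  x = 13: RHS = 4, y in [2, 17]  -> 2 point(s)
  x = 14: RHS = 0, y in [0]  -> 1 point(s)
  x = 15: RHS = 4, y in [2, 17]  -> 2 point(s)
Affine points: 11. Add the point at infinity: total = 12.

#E(F_19) = 12


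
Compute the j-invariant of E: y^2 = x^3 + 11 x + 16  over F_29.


Delta = -16(4 a^3 + 27 b^2) mod 29 = 3
-1728 * (4 a)^3 = -1728 * (4*11)^3 mod 29 = 16
j = 16 * 3^(-1) mod 29 = 15

j = 15 (mod 29)


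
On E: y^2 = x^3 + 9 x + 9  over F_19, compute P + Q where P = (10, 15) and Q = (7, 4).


P != Q, so use the chord formula.
s = (y2 - y1) / (x2 - x1) = (8) / (16) mod 19 = 10
x3 = s^2 - x1 - x2 mod 19 = 10^2 - 10 - 7 = 7
y3 = s (x1 - x3) - y1 mod 19 = 10 * (10 - 7) - 15 = 15

P + Q = (7, 15)


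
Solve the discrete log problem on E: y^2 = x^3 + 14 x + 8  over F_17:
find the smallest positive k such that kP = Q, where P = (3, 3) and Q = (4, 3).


Enumerate multiples of P until we hit Q = (4, 3):
  1P = (3, 3)
  2P = (10, 3)
  3P = (4, 14)
  4P = (12, 0)
  5P = (4, 3)
Match found at i = 5.

k = 5


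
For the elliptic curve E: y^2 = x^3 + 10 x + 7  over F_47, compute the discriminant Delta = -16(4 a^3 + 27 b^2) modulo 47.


4 a^3 + 27 b^2 = 4*10^3 + 27*7^2 = 4000 + 1323 = 5323
Delta = -16 * (5323) = -85168
Delta mod 47 = 43

Delta = 43 (mod 47)


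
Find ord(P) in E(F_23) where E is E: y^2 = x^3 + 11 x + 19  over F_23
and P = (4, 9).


Compute successive multiples of P until we hit O:
  1P = (4, 9)
  2P = (19, 7)
  3P = (13, 6)
  4P = (1, 13)
  5P = (7, 18)
  6P = (21, 9)
  7P = (21, 14)
  8P = (7, 5)
  ... (continuing to 13P)
  13P = O

ord(P) = 13


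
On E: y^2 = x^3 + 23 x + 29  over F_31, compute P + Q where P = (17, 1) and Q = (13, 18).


P != Q, so use the chord formula.
s = (y2 - y1) / (x2 - x1) = (17) / (27) mod 31 = 19
x3 = s^2 - x1 - x2 mod 31 = 19^2 - 17 - 13 = 21
y3 = s (x1 - x3) - y1 mod 31 = 19 * (17 - 21) - 1 = 16

P + Q = (21, 16)


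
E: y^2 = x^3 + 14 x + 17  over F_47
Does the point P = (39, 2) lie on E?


Check whether y^2 = x^3 + 14 x + 17 (mod 47) for (x, y) = (39, 2).
LHS: y^2 = 2^2 mod 47 = 4
RHS: x^3 + 14 x + 17 = 39^3 + 14*39 + 17 mod 47 = 4
LHS = RHS

Yes, on the curve
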